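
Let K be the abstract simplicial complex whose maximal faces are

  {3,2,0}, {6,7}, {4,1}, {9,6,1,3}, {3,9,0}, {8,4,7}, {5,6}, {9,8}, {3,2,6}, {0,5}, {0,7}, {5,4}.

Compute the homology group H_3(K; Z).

We work with the vertex ordering 0 < 1 < 2 < 3 < 4 < 5 < 6 < 7 < 8 < 9. The simplices of K, each written with vertices in increasing order, are:

  0-simplices (10): [0], [1], [2], [3], [4], [5], [6], [7], [8], [9]
  1-simplices (21): [0,2], [0,3], [0,5], [0,7], [0,9], [1,3], [1,4], [1,6], [1,9], [2,3], [2,6], [3,6], [3,9], [4,5], [4,7], [4,8], [5,6], [6,7], [6,9], [7,8], [8,9]
  2-simplices (8): [0,2,3], [0,3,9], [1,3,6], [1,3,9], [1,6,9], [2,3,6], [3,6,9], [4,7,8]
  3-simplices (1): [1,3,6,9]

Hence C_0 ≅ Z^10, C_1 ≅ Z^21, C_2 ≅ Z^8, C_3 ≅ Z^1.

The boundary map ∂_1: C_1 → C_0 is given by ∂[p,q] = [q] − [p]. For instance
  ∂[1,4] = [4] − [1].
As a 10×21 matrix over Z this has rank 9, with invariant factors (1,1,1,1,1,1,1,1,1).

Boundary ∂_2: C_2 → C_1 sends each 2-simplex [p,q,r] to [q,r] − [p,r] + [p,q]. For instance
  ∂[0,3,9] = [3,9] − [0,9] + [0,3],
  ∂[1,3,6] = [3,6] − [1,6] + [1,3].
The 21×8 boundary matrix has rank 7 and Smith normal form diag(1,1,1,1,1,1,1).

Boundary ∂_3: C_3 → C_2 sends each 3-simplex σ to the alternating sum Σ_i (−1)^i (σ with its i-th vertex removed). For instance
  ∂[1,3,6,9] = [3,6,9] − [1,6,9] + [1,3,9] − [1,3,6].
As a 8×1 matrix over Z this has rank 1, with invariant factors (1).

Reading off H_k = ker ∂_k / im ∂_{k+1}:

  H_3: rank ker ∂_3 − rank ∂_4 = (1 − 1) − 0 = 0, and there is no ∂_4, so H_3 = 0.

H_3 ≅ 0.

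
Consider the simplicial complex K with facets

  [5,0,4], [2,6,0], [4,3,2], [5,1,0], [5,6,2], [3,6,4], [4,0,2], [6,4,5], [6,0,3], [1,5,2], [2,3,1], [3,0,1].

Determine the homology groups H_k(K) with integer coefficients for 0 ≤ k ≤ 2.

Fix the vertex order 0 < 1 < 2 < 3 < 4 < 5 < 6 and write every simplex with vertices in increasing order. Then dim K = 2 and the simplices of K are:

  0-simplices (7): [0], [1], [2], [3], [4], [5], [6]
  1-simplices (18): [0,1], [0,2], [0,3], [0,4], [0,5], [0,6], [1,2], [1,3], [1,5], [2,3], [2,4], [2,5], [2,6], [3,4], [3,6], [4,5], [4,6], [5,6]
  2-simplices (12): [0,1,3], [0,1,5], [0,2,4], [0,2,6], [0,3,6], [0,4,5], [1,2,3], [1,2,5], [2,3,4], [2,5,6], [3,4,6], [4,5,6]

Hence C_0 ≅ Z^7, C_1 ≅ Z^18, C_2 ≅ Z^12.

The boundary map ∂_1: C_1 → C_0 sends each edge [p,q] (with p < q) to q − p. For instance
  ∂[0,4] = [4] − [0].
This gives a 7×18 integer matrix of rank 6; reducing to Smith normal form yields diagonal entries (1,1,1,1,1,1).

Boundary ∂_2: C_2 → C_1 sends each 2-simplex [p,q,r] to [q,r] − [p,r] + [p,q]. For instance
  ∂[1,2,5] = [2,5] − [1,5] + [1,2],
  ∂[3,4,6] = [4,6] − [3,6] + [3,4].
This gives a 18×12 integer matrix of rank 12; reducing to Smith normal form yields diagonal entries (1,1,1,1,1,1,1,1,1,1,1,2).

Reading off H_k = ker ∂_k / im ∂_{k+1}:

  H_0: rank C_0 − rank ∂_1 = 7 − 6 = 1, and the invariant factors of ∂_1 are all 1, so H_0 = Z.
  H_1: rank ker ∂_1 − rank ∂_2 = (18 − 6) − 12 = 0, and ∂_2 has invariant factor 2 > 1, so H_1 = Z/2.
  H_2: rank ker ∂_2 − rank ∂_3 = (12 − 12) − 0 = 0, and there is no ∂_3, so H_2 = 0.

H_0 ≅ Z,  H_1 ≅ Z/2,  H_2 = 0.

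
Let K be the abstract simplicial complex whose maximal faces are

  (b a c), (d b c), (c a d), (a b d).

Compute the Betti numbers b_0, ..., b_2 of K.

b_0 = 1, b_1 = 0, b_2 = 1.

We work with the vertex ordering a < b < c < d. The simplices of K, each written with vertices in increasing order, are:

  0-simplices (4): a, b, c, d
  1-simplices (6): ab, ac, ad, bc, bd, cd
  2-simplices (4): abc, abd, acd, bcd

so the chain groups are C_0 ≅ Z^4, C_1 ≅ Z^6, C_2 ≅ Z^4.

The boundary map ∂_1: C_1 → C_0 maps an edge to its endpoints' difference, ∂[p,q] = q − p. For instance
  ∂ac = c − a.
This gives a 4×6 integer matrix of rank 3; reducing to Smith normal form yields diagonal entries (1,1,1).

Boundary ∂_2: C_2 → C_1 maps a triangle to the signed sum of its edges. For instance
  ∂acd = cd − ad + ac,
  ∂abd = bd − ad + ab.
The 6×4 boundary matrix has rank 3 and Smith normal form diag(1,1,1).

From H_k ≅ ker(∂_k) / im(∂_{k+1}) we obtain:

  H_0: rank C_0 − rank ∂_1 = 4 − 3 = 1, and the invariant factors of ∂_1 are all 1, so H_0 = Z.
  H_1: rank ker ∂_1 − rank ∂_2 = (6 − 3) − 3 = 0, and the invariant factors of ∂_2 are all 1, so H_1 = 0.
  H_2: rank ker ∂_2 − rank ∂_3 = (4 − 3) − 0 = 1, and there is no ∂_3, so H_2 = Z.

(K is a triangulation of the 2-sphere S^2.)

Hence the Betti numbers are b_0 = 1, b_1 = 0, b_2 = 1.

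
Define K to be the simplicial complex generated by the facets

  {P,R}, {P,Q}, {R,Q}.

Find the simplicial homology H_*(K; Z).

H_0 ≅ Z,  H_1 ≅ Z.

Order the vertices as P < Q < R. Listing each simplex with vertices in this order, K has dimension 1 with simplices:

  0-simplices (3): P, Q, R
  1-simplices (3): PQ, PR, QR

giving chain groups C_0 ≅ Z^3, C_1 ≅ Z^3.

The boundary map ∂_1: C_1 → C_0 sends each edge [p,q] (with p < q) to q − p. For instance
  ∂QR = R − Q.
The resulting 3×3 matrix has rank 2, and its Smith normal form has invariant factors (1,1).

From H_k ≅ ker(∂_k) / im(∂_{k+1}) we obtain:

  H_0: rank C_0 − rank ∂_1 = 3 − 2 = 1, and the invariant factors of ∂_1 are all 1, so H_0 ≅ Z.
  H_1: rank ker ∂_1 − rank ∂_2 = (3 − 2) − 0 = 1, and there is no ∂_2, so H_1 ≅ Z.

(K is a triangulation of the circle S^1.)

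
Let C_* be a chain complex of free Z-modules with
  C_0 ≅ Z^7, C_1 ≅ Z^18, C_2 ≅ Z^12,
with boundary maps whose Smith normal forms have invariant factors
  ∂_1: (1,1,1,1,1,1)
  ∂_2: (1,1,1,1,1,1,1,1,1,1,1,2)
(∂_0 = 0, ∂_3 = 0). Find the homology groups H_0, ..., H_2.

H_0 ≅ Z,  H_1 ≅ Z/2,  H_2 = 0.

H_0: b_0 = 7 − 0 − 6 = 1; torsion from ∂_1 factors > 1: none. So H_0 ≅ Z.
H_1: b_1 = 18 − 6 − 12 = 0; torsion from ∂_2 factors > 1: [2]. So H_1 ≅ Z/2.
H_2: b_2 = 12 − 12 − 0 = 0; torsion from ∂_3 factors > 1: none. So H_2 ≅ 0.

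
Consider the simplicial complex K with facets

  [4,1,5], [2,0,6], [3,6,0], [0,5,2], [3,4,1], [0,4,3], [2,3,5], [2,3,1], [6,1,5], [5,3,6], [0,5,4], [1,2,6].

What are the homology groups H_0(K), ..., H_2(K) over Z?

H_0 ≅ Z,  H_1 ≅ Z_2,  H_2 = 0.

K has 7 vertices, 18 edges, 12 triangles.
rank ∂_0 = 0, rank ∂_1 = 6 ⇒ b_0 = 7 − 0 − 6 = 1; all invariant factors of ∂_1 are 1 so no torsion. So H_0 = Z.
rank ∂_1 = 6, rank ∂_2 = 12 ⇒ b_1 = 18 − 6 − 12 = 0; ∂_2 has invariant factor(s) [2] giving torsion. So H_1 = Z_2.
rank ∂_2 = 12, rank ∂_3 = 0 ⇒ b_2 = 12 − 12 − 0 = 0. So H_2 = 0.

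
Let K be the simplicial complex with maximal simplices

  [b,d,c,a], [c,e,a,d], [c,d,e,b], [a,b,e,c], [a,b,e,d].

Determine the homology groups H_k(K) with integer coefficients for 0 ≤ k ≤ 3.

H_0 = Z,  H_1 = 0,  H_2 = 0,  H_3 = Z.

Fix the vertex order a < b < c < d < e and write every simplex with vertices in increasing order. Then dim K = 3 and the simplices of K are:

  0-simplices (5): a, b, c, d, e
  1-simplices (10): ab, ac, ad, ae, bc, bd, be, cd, ce, de
  2-simplices (10): abc, abd, abe, acd, ace, ade, bcd, bce, bde, cde
  3-simplices (5): abcd, abce, abde, acde, bcde

so the chain groups are C_0 ≅ Z^5, C_1 ≅ Z^10, C_2 ≅ Z^10, C_3 ≅ Z^5.

Boundary ∂_1: C_1 → C_0 sends each edge [p,q] (with p < q) to q − p. For instance
  ∂be = e − b.
The resulting 5×10 matrix has rank 4, and its Smith normal form has invariant factors (1,1,1,1).

The boundary map ∂_2: C_2 → C_1 sends each 2-simplex [p,q,r] to [q,r] − [p,r] + [p,q]. For instance
  ∂ade = de − ae + ad,
  ∂bce = ce − be + bc.
This gives a 10×10 integer matrix of rank 6; reducing to Smith normal form yields diagonal entries (1,1,1,1,1,1).

Boundary ∂_3: C_3 → C_2 sends each 3-simplex σ to the alternating sum Σ_i (−1)^i (σ with its i-th vertex removed). For instance
  ∂acde = cde − ade + ace − acd,
  ∂abde = bde − ade + abe − abd.
This gives a 10×5 integer matrix of rank 4; reducing to Smith normal form yields diagonal entries (1,1,1,1).

Computing H_k = (kernel of ∂_k) / (image of ∂_{k+1}):

  H_0: rank C_0 − rank ∂_1 = 5 − 4 = 1, and the invariant factors of ∂_1 are all 1, so H_0 = Z.
  H_1: rank ker ∂_1 − rank ∂_2 = (10 − 4) − 6 = 0, and the invariant factors of ∂_2 are all 1, so H_1 = 0.
  H_2: rank ker ∂_2 − rank ∂_3 = (10 − 6) − 4 = 0, and the invariant factors of ∂_3 are all 1, so H_2 = 0.
  H_3: rank ker ∂_3 − rank ∂_4 = (5 − 4) − 0 = 1, and there is no ∂_4, so H_3 = Z.

(K is a triangulation of the 3-sphere S^3.)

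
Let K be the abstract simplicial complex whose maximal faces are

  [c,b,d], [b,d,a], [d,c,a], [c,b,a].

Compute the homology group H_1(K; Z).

K has 4 vertices, 6 edges, 4 triangles.
rank ∂_1 = 3, rank ∂_2 = 3 ⇒ b_1 = 6 − 3 − 3 = 0; all invariant factors of ∂_2 are 1 so no torsion. So H_1 = 0.

H_1 ≅ 0.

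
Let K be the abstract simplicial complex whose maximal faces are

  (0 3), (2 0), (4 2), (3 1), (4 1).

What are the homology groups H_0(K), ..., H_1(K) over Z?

H_0 = Z,  H_1 = Z.

Take the total order 0 < 1 < 2 < 3 < 4 on the vertex set. Then K (dimension 1) consists of the simplices:

  0-simplices (5): [0], [1], [2], [3], [4]
  1-simplices (5): [0,2], [0,3], [1,3], [1,4], [2,4]

giving chain groups C_0 ≅ Z^5, C_1 ≅ Z^5.

∂_1: C_1 → C_0 is given by ∂[p,q] = [q] − [p]. For instance
  ∂[1,3] = [3] − [1].
The resulting 5×5 matrix has rank 4, and its Smith normal form has invariant factors (1,1,1,1).

Now H_k = ker ∂_k / im ∂_{k+1}, so:

  H_0: rank C_0 − rank ∂_1 = 5 − 4 = 1, and the invariant factors of ∂_1 are all 1, so H_0 = Z.
  H_1: rank ker ∂_1 − rank ∂_2 = (5 − 4) − 0 = 1, and there is no ∂_2, so H_1 = Z.

As a check, the Euler characteristic is 5 − 5 = 0, which agrees with 1 − 1 = 0.
(K is a triangulation of the circle S^1.)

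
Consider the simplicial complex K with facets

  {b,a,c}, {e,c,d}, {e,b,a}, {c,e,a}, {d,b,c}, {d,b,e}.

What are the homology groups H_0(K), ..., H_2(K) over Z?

Take the total order a < b < c < d < e on the vertex set. Then K (dimension 2) consists of the simplices:

  0-simplices (5): a, b, c, d, e
  1-simplices (9): ab, ac, ae, bc, bd, be, cd, ce, de
  2-simplices (6): abc, abe, ace, bcd, bde, cde

giving chain groups C_0 ≅ Z^5, C_1 ≅ Z^9, C_2 ≅ Z^6.

∂_1: C_1 → C_0 sends each edge [p,q] (with p < q) to q − p. For instance
  ∂cd = d − c.
The 5×9 boundary matrix has rank 4 and Smith normal form diag(1,1,1,1).

∂_2: C_2 → C_1 acts by ∂[p,q,r] = [q,r] − [p,r] + [p,q]. For instance
  ∂abe = be − ae + ab,
  ∂bde = de − be + bd.
As a 9×6 matrix over Z this has rank 5, with invariant factors (1,1,1,1,1).

Now H_k = ker ∂_k / im ∂_{k+1}, so:

  H_0: rank C_0 − rank ∂_1 = 5 − 4 = 1, and the invariant factors of ∂_1 are all 1, so H_0 = Z.
  H_1: rank ker ∂_1 − rank ∂_2 = (9 − 4) − 5 = 0, and the invariant factors of ∂_2 are all 1, so H_1 = 0.
  H_2: rank ker ∂_2 − rank ∂_3 = (6 − 5) − 0 = 1, and there is no ∂_3, so H_2 = Z.

(K is a triangulation of the 2-sphere S^2.)

H_0 ≅ Z,  H_1 = 0,  H_2 ≅ Z.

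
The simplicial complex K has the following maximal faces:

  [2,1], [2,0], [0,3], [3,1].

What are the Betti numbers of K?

b_0 = 1, b_1 = 1.

K has 4 vertices, 4 edges.
rank ∂_0 = 0, rank ∂_1 = 3 ⇒ b_0 = 4 − 0 − 3 = 1; all invariant factors of ∂_1 are 1 so no torsion. So H_0 = Z.
rank ∂_1 = 3, rank ∂_2 = 0 ⇒ b_1 = 4 − 3 − 0 = 1. So H_1 = Z.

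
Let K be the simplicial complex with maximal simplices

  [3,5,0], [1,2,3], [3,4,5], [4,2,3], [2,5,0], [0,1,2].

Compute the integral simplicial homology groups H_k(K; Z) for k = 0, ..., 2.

Take the total order 0 < 1 < 2 < 3 < 4 < 5 on the vertex set. Then K (dimension 2) consists of the simplices:

  0-simplices (6): [0], [1], [2], [3], [4], [5]
  1-simplices (12): [0,1], [0,2], [0,3], [0,5], [1,2], [1,3], [2,3], [2,4], [2,5], [3,4], [3,5], [4,5]
  2-simplices (6): [0,1,2], [0,2,5], [0,3,5], [1,2,3], [2,3,4], [3,4,5]

giving chain groups C_0 ≅ Z^6, C_1 ≅ Z^12, C_2 ≅ Z^6.

Boundary ∂_1: C_1 → C_0 maps an edge to its endpoints' difference, ∂[p,q] = q − p.
As a 6×12 matrix over Z this has rank 5, with invariant factors (1,1,1,1,1).

Boundary ∂_2: C_2 → C_1 sends each 2-simplex [p,q,r] to [q,r] − [p,r] + [p,q]. For instance
  ∂[0,3,5] = [3,5] − [0,5] + [0,3],
  ∂[0,2,5] = [2,5] − [0,5] + [0,2].
As a 12×6 matrix over Z this has rank 6, with invariant factors (1,1,1,1,1,1).

Computing H_k = (kernel of ∂_k) / (image of ∂_{k+1}):

  H_0: rank C_0 − rank ∂_1 = 6 − 5 = 1, and the invariant factors of ∂_1 are all 1, so H_0 ≅ Z.
  H_1: rank ker ∂_1 − rank ∂_2 = (12 − 5) − 6 = 1, and the invariant factors of ∂_2 are all 1, so H_1 ≅ Z.
  H_2: rank ker ∂_2 − rank ∂_3 = (6 − 6) − 0 = 0, and there is no ∂_3, so H_2 ≅ 0.

As a check, the Euler characteristic is 6 − 12 + 6 = 0, which agrees with 1 − 1 + 0 = 0.

H_0 = Z,  H_1 = Z,  H_2 = 0.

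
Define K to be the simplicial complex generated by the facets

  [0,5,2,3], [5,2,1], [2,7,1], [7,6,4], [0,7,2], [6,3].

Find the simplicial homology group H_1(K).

H_1 ≅ Z.

K has 8 vertices, 15 edges, 8 triangles, 1 3-simplex.
rank ∂_1 = 7, rank ∂_2 = 7 ⇒ b_1 = 15 − 7 − 7 = 1; all invariant factors of ∂_2 are 1 so no torsion. So H_1 = Z.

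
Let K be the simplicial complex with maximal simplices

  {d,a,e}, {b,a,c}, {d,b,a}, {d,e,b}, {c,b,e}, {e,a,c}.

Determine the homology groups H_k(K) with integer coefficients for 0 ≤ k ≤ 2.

H_0 ≅ Z,  H_1 = 0,  H_2 ≅ Z.

We work with the vertex ordering a < b < c < d < e. The simplices of K, each written with vertices in increasing order, are:

  0-simplices (5): a, b, c, d, e
  1-simplices (9): ab, ac, ad, ae, bc, bd, be, ce, de
  2-simplices (6): abc, abd, ace, ade, bce, bde

so the chain groups are C_0 ≅ Z^5, C_1 ≅ Z^9, C_2 ≅ Z^6.

Boundary ∂_1: C_1 → C_0 maps an edge to its endpoints' difference, ∂[p,q] = q − p.
The resulting 5×9 matrix has rank 4, and its Smith normal form has invariant factors (1,1,1,1).

∂_2: C_2 → C_1 acts by ∂[p,q,r] = [q,r] − [p,r] + [p,q]. For instance
  ∂ace = ce − ae + ac,
  ∂abd = bd − ad + ab.
This gives a 9×6 integer matrix of rank 5; reducing to Smith normal form yields diagonal entries (1,1,1,1,1).

Computing H_k = (kernel of ∂_k) / (image of ∂_{k+1}):

  H_0: rank C_0 − rank ∂_1 = 5 − 4 = 1, and the invariant factors of ∂_1 are all 1, so H_0 = Z.
  H_1: rank ker ∂_1 − rank ∂_2 = (9 − 4) − 5 = 0, and the invariant factors of ∂_2 are all 1, so H_1 = 0.
  H_2: rank ker ∂_2 − rank ∂_3 = (6 − 5) − 0 = 1, and there is no ∂_3, so H_2 = Z.

As a check, the Euler characteristic is 5 − 9 + 6 = 2, which agrees with 1 − 0 + 1 = 2.
(K is a triangulation of the 2-sphere S^2.)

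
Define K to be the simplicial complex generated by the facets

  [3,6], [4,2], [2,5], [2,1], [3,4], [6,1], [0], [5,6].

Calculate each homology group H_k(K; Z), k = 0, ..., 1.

H_0 ≅ Z^2,  H_1 ≅ Z^2.

K has 7 vertices, 7 edges.
rank ∂_0 = 0, rank ∂_1 = 5 ⇒ b_0 = 7 − 0 − 5 = 2; all invariant factors of ∂_1 are 1 so no torsion. So H_0 ≅ Z^2.
rank ∂_1 = 5, rank ∂_2 = 0 ⇒ b_1 = 7 − 5 − 0 = 2. So H_1 ≅ Z^2.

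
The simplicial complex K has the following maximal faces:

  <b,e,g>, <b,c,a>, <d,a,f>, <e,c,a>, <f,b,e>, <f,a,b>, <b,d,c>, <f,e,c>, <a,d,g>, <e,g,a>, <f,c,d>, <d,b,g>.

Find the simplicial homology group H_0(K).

H_0 ≅ Z.

K has 7 vertices, 18 edges, 12 triangles.
rank ∂_0 = 0, rank ∂_1 = 6 ⇒ b_0 = 7 − 0 − 6 = 1; all invariant factors of ∂_1 are 1 so no torsion. So H_0 = Z.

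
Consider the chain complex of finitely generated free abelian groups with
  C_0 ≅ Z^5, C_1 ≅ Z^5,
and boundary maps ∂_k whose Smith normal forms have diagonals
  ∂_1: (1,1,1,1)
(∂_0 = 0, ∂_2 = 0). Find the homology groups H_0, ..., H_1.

H_0: b_0 = 5 − 0 − 4 = 1; torsion from ∂_1 factors > 1: none. So H_0 ≅ Z.
H_1: b_1 = 5 − 4 − 0 = 1; torsion from ∂_2 factors > 1: none. So H_1 ≅ Z.

H_0 ≅ Z,  H_1 ≅ Z.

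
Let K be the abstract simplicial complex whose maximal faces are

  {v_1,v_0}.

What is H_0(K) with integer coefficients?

We work with the vertex ordering v_0 < v_1. The simplices of K, each written with vertices in increasing order, are:

  0-simplices (2): [v_0], [v_1]
  1-simplices (1): [v_0,v_1]

giving chain groups C_0 ≅ Z^2, C_1 ≅ Z^1.

The boundary map ∂_1: C_1 → C_0 is given by ∂[p,q] = [q] − [p]. For instance
  ∂[v_0,v_1] = [v_1] − [v_0].
The resulting 2×1 matrix has rank 1, and its Smith normal form has invariant factors (1).

From H_k ≅ ker(∂_k) / im(∂_{k+1}) we obtain:

  H_0: rank C_0 − rank ∂_1 = 2 − 1 = 1, and the invariant factors of ∂_1 are all 1, so H_0 ≅ Z.

(K is a triangulation of the 1-simplex.)

H_0 = Z.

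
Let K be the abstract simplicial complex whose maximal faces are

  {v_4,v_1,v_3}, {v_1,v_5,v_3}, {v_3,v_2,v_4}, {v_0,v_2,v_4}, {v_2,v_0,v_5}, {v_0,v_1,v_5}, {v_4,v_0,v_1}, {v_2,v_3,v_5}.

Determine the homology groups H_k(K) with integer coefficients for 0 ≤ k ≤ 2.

We work with the vertex ordering v_0 < v_1 < v_2 < v_3 < v_4 < v_5. The simplices of K, each written with vertices in increasing order, are:

  0-simplices (6): [v_0], [v_1], [v_2], [v_3], [v_4], [v_5]
  1-simplices (12): [v_0,v_1], [v_0,v_2], [v_0,v_4], [v_0,v_5], [v_1,v_3], [v_1,v_4], [v_1,v_5], [v_2,v_3], [v_2,v_4], [v_2,v_5], [v_3,v_4], [v_3,v_5]
  2-simplices (8): [v_0,v_1,v_4], [v_0,v_1,v_5], [v_0,v_2,v_4], [v_0,v_2,v_5], [v_1,v_3,v_4], [v_1,v_3,v_5], [v_2,v_3,v_4], [v_2,v_3,v_5]

so the chain groups are C_0 ≅ Z^6, C_1 ≅ Z^12, C_2 ≅ Z^8.

Boundary ∂_1: C_1 → C_0 sends each edge [p,q] (with p < q) to q − p. For instance
  ∂[v_2,v_3] = [v_3] − [v_2].
The 6×12 boundary matrix has rank 5 and Smith normal form diag(1,1,1,1,1).

The boundary map ∂_2: C_2 → C_1 maps a triangle to the signed sum of its edges. For instance
  ∂[v_2,v_3,v_4] = [v_3,v_4] − [v_2,v_4] + [v_2,v_3],
  ∂[v_2,v_3,v_5] = [v_3,v_5] − [v_2,v_5] + [v_2,v_3].
The 12×8 boundary matrix has rank 7 and Smith normal form diag(1,1,1,1,1,1,1).

From H_k ≅ ker(∂_k) / im(∂_{k+1}) we obtain:

  H_0: rank C_0 − rank ∂_1 = 6 − 5 = 1, and the invariant factors of ∂_1 are all 1, so H_0 = Z.
  H_1: rank ker ∂_1 − rank ∂_2 = (12 − 5) − 7 = 0, and the invariant factors of ∂_2 are all 1, so H_1 = 0.
  H_2: rank ker ∂_2 − rank ∂_3 = (8 − 7) − 0 = 1, and there is no ∂_3, so H_2 = Z.

H_0 ≅ Z,  H_1 = 0,  H_2 ≅ Z.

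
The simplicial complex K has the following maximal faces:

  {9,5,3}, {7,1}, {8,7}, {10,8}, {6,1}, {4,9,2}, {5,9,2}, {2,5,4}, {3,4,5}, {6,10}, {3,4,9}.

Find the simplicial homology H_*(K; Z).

Order the vertices as 1 < 2 < 3 < 4 < 5 < 6 < 7 < 8 < 9 < 10. Listing each simplex with vertices in this order, K has dimension 2 with simplices:

  0-simplices (10): [1], [2], [3], [4], [5], [6], [7], [8], [9], [10]
  1-simplices (14): [1,6], [1,7], [2,4], [2,5], [2,9], [3,4], [3,5], [3,9], [4,5], [4,9], [5,9], [6,10], [7,8], [8,10]
  2-simplices (6): [2,4,5], [2,4,9], [2,5,9], [3,4,5], [3,4,9], [3,5,9]

Hence C_0 ≅ Z^10, C_1 ≅ Z^14, C_2 ≅ Z^6.

The boundary map ∂_1: C_1 → C_0 sends each edge [p,q] (with p < q) to q − p. For instance
  ∂[2,9] = [9] − [2].
The 10×14 boundary matrix has rank 8 and Smith normal form diag(1,1,1,1,1,1,1,1).

∂_2: C_2 → C_1 maps a triangle to the signed sum of its edges. For instance
  ∂[2,4,5] = [4,5] − [2,5] + [2,4],
  ∂[2,5,9] = [5,9] − [2,9] + [2,5].
The 14×6 boundary matrix has rank 5 and Smith normal form diag(1,1,1,1,1).

Now H_k = ker ∂_k / im ∂_{k+1}, so:

  H_0: rank C_0 − rank ∂_1 = 10 − 8 = 2, and the invariant factors of ∂_1 are all 1, so H_0 = Z^2.
  H_1: rank ker ∂_1 − rank ∂_2 = (14 − 8) − 5 = 1, and the invariant factors of ∂_2 are all 1, so H_1 = Z.
  H_2: rank ker ∂_2 − rank ∂_3 = (6 − 5) − 0 = 1, and there is no ∂_3, so H_2 = Z.

(K is a triangulation of the disjoint union of the 2-sphere S^2 and the circle S^1.)

H_0 ≅ Z^2,  H_1 ≅ Z,  H_2 ≅ Z.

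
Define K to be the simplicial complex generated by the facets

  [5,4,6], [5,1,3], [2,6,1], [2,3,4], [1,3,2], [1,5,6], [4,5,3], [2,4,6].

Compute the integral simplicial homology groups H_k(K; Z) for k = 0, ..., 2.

H_0 ≅ Z,  H_1 = 0,  H_2 ≅ Z.

We work with the vertex ordering 1 < 2 < 3 < 4 < 5 < 6. The simplices of K, each written with vertices in increasing order, are:

  0-simplices (6): [1], [2], [3], [4], [5], [6]
  1-simplices (12): [1,2], [1,3], [1,5], [1,6], [2,3], [2,4], [2,6], [3,4], [3,5], [4,5], [4,6], [5,6]
  2-simplices (8): [1,2,3], [1,2,6], [1,3,5], [1,5,6], [2,3,4], [2,4,6], [3,4,5], [4,5,6]

giving chain groups C_0 ≅ Z^6, C_1 ≅ Z^12, C_2 ≅ Z^8.

∂_1: C_1 → C_0 is given by ∂[p,q] = [q] − [p]. For instance
  ∂[1,3] = [3] − [1].
This gives a 6×12 integer matrix of rank 5; reducing to Smith normal form yields diagonal entries (1,1,1,1,1).

∂_2: C_2 → C_1 acts by ∂[p,q,r] = [q,r] − [p,r] + [p,q]. For instance
  ∂[1,2,6] = [2,6] − [1,6] + [1,2],
  ∂[3,4,5] = [4,5] − [3,5] + [3,4].
The resulting 12×8 matrix has rank 7, and its Smith normal form has invariant factors (1,1,1,1,1,1,1).

Computing H_k = (kernel of ∂_k) / (image of ∂_{k+1}):

  H_0: rank C_0 − rank ∂_1 = 6 − 5 = 1, and the invariant factors of ∂_1 are all 1, so H_0 = Z.
  H_1: rank ker ∂_1 − rank ∂_2 = (12 − 5) − 7 = 0, and the invariant factors of ∂_2 are all 1, so H_1 = 0.
  H_2: rank ker ∂_2 − rank ∂_3 = (8 − 7) − 0 = 1, and there is no ∂_3, so H_2 = Z.

As a check, the Euler characteristic is 6 − 12 + 8 = 2, which agrees with 1 − 0 + 1 = 2.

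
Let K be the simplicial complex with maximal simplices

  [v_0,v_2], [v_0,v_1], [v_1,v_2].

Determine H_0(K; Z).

H_0 = Z.

K has 3 vertices, 3 edges.
rank ∂_0 = 0, rank ∂_1 = 2 ⇒ b_0 = 3 − 0 − 2 = 1; all invariant factors of ∂_1 are 1 so no torsion. So H_0 = Z.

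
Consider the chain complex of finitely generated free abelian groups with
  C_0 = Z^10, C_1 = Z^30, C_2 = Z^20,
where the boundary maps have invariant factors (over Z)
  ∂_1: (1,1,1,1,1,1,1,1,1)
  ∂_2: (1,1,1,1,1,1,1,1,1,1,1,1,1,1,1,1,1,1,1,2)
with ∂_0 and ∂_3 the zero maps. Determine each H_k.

H_0: b_0 = 10 − 0 − 9 = 1; torsion from ∂_1 factors > 1: none. So H_0 ≅ Z.
H_1: b_1 = 30 − 9 − 20 = 1; torsion from ∂_2 factors > 1: [2]. So H_1 ≅ Z ⊕ Z/2.
H_2: b_2 = 20 − 20 − 0 = 0; torsion from ∂_3 factors > 1: none. So H_2 ≅ 0.

H_0 ≅ Z,  H_1 ≅ Z ⊕ Z/2,  H_2 = 0.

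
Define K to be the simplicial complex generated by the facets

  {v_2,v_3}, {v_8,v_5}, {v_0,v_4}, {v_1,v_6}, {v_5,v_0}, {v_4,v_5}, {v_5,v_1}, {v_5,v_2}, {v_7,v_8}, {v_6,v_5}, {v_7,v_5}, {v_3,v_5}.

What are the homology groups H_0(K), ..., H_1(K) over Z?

H_0 ≅ Z,  H_1 ≅ Z^4.

Take the total order v_0 < v_1 < v_2 < v_3 < v_4 < v_5 < v_6 < v_7 < v_8 on the vertex set. Then K (dimension 1) consists of the simplices:

  0-simplices (9): [v_0], [v_1], [v_2], [v_3], [v_4], [v_5], [v_6], [v_7], [v_8]
  1-simplices (12): [v_0,v_4], [v_0,v_5], [v_1,v_5], [v_1,v_6], [v_2,v_3], [v_2,v_5], [v_3,v_5], [v_4,v_5], [v_5,v_6], [v_5,v_7], [v_5,v_8], [v_7,v_8]

giving chain groups C_0 ≅ Z^9, C_1 ≅ Z^12.

The boundary map ∂_1: C_1 → C_0 sends each edge [p,q] (with p < q) to q − p.
The resulting 9×12 matrix has rank 8, and its Smith normal form has invariant factors (1,1,1,1,1,1,1,1).

Computing H_k = (kernel of ∂_k) / (image of ∂_{k+1}):

  H_0: rank C_0 − rank ∂_1 = 9 − 8 = 1, and the invariant factors of ∂_1 are all 1, so H_0 ≅ Z.
  H_1: rank ker ∂_1 − rank ∂_2 = (12 − 8) − 0 = 4, and there is no ∂_2, so H_1 ≅ Z^4.

As a check, the Euler characteristic is 9 − 12 = -3, which agrees with 1 − 4 = -3.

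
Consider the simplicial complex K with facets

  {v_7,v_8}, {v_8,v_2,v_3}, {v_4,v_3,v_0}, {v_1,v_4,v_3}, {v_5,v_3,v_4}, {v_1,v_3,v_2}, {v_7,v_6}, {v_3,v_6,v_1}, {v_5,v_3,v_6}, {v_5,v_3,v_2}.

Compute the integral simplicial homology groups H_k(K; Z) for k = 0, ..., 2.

H_0 ≅ Z,  H_1 ≅ Z,  H_2 = 0.

K has 9 vertices, 17 edges, 8 triangles.
rank ∂_0 = 0, rank ∂_1 = 8 ⇒ b_0 = 9 − 0 − 8 = 1; all invariant factors of ∂_1 are 1 so no torsion. So H_0 = Z.
rank ∂_1 = 8, rank ∂_2 = 8 ⇒ b_1 = 17 − 8 − 8 = 1; all invariant factors of ∂_2 are 1 so no torsion. So H_1 = Z.
rank ∂_2 = 8, rank ∂_3 = 0 ⇒ b_2 = 8 − 8 − 0 = 0. So H_2 = 0.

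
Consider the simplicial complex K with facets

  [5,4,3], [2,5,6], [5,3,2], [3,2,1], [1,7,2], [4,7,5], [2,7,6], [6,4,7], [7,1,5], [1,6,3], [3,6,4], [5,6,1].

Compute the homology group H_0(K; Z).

Order the vertices as 1 < 2 < 3 < 4 < 5 < 6 < 7. Listing each simplex with vertices in this order, K has dimension 2 with simplices:

  0-simplices (7): [1], [2], [3], [4], [5], [6], [7]
  1-simplices (18): [1,2], [1,3], [1,5], [1,6], [1,7], [2,3], [2,5], [2,6], [2,7], [3,4], [3,5], [3,6], [4,5], [4,6], [4,7], [5,6], [5,7], [6,7]
  2-simplices (12): [1,2,3], [1,2,7], [1,3,6], [1,5,6], [1,5,7], [2,3,5], [2,5,6], [2,6,7], [3,4,5], [3,4,6], [4,5,7], [4,6,7]

Hence C_0 ≅ Z^7, C_1 ≅ Z^18, C_2 ≅ Z^12.

Boundary ∂_1: C_1 → C_0 is given by ∂[p,q] = [q] − [p].
The 7×18 boundary matrix has rank 6 and Smith normal form diag(1,1,1,1,1,1).

The boundary map ∂_2: C_2 → C_1 maps a triangle to the signed sum of its edges. For instance
  ∂[3,4,5] = [4,5] − [3,5] + [3,4],
  ∂[4,5,7] = [5,7] − [4,7] + [4,5].
The resulting 18×12 matrix has rank 12, and its Smith normal form has invariant factors (1,1,1,1,1,1,1,1,1,1,1,2).

Computing H_k = (kernel of ∂_k) / (image of ∂_{k+1}):

  H_0: rank C_0 − rank ∂_1 = 7 − 6 = 1, and the invariant factors of ∂_1 are all 1, so H_0 = Z.

H_0 = Z.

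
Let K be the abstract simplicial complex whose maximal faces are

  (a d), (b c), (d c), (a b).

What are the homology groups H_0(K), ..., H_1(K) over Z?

H_0 = Z,  H_1 = Z.

Take the total order a < b < c < d on the vertex set. Then K (dimension 1) consists of the simplices:

  0-simplices (4): a, b, c, d
  1-simplices (4): ab, ad, bc, cd

so the chain groups are C_0 ≅ Z^4, C_1 ≅ Z^4.

Boundary ∂_1: C_1 → C_0 sends each edge [p,q] (with p < q) to q − p.
This gives a 4×4 integer matrix of rank 3; reducing to Smith normal form yields diagonal entries (1,1,1).

Now H_k = ker ∂_k / im ∂_{k+1}, so:

  H_0: rank C_0 − rank ∂_1 = 4 − 3 = 1, and the invariant factors of ∂_1 are all 1, so H_0 ≅ Z.
  H_1: rank ker ∂_1 − rank ∂_2 = (4 − 3) − 0 = 1, and there is no ∂_2, so H_1 ≅ Z.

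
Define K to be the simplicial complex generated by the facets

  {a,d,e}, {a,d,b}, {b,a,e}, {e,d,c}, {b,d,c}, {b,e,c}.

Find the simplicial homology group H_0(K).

H_0 = Z.

Order the vertices as a < b < c < d < e. Listing each simplex with vertices in this order, K has dimension 2 with simplices:

  0-simplices (5): a, b, c, d, e
  1-simplices (9): ab, ad, ae, bc, bd, be, cd, ce, de
  2-simplices (6): abd, abe, ade, bcd, bce, cde

so the chain groups are C_0 ≅ Z^5, C_1 ≅ Z^9, C_2 ≅ Z^6.

∂_1: C_1 → C_0 sends each edge [p,q] (with p < q) to q − p. For instance
  ∂bc = c − b.
The 5×9 boundary matrix has rank 4 and Smith normal form diag(1,1,1,1).

The boundary map ∂_2: C_2 → C_1 sends each 2-simplex [p,q,r] to [q,r] − [p,r] + [p,q]. For instance
  ∂cde = de − ce + cd,
  ∂bce = ce − be + bc.
This gives a 9×6 integer matrix of rank 5; reducing to Smith normal form yields diagonal entries (1,1,1,1,1).

From H_k ≅ ker(∂_k) / im(∂_{k+1}) we obtain:

  H_0: rank C_0 − rank ∂_1 = 5 − 4 = 1, and the invariant factors of ∂_1 are all 1, so H_0 = Z.

(K is a triangulation of the 2-sphere S^2.)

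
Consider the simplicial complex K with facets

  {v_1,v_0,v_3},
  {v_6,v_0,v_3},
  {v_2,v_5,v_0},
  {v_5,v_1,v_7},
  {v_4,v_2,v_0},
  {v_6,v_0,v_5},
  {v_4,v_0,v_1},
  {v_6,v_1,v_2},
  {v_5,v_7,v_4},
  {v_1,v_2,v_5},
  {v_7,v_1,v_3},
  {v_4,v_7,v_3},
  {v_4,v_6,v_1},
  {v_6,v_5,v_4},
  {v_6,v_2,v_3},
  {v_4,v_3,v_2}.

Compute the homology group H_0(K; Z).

H_0 ≅ Z.

Fix the vertex order v_0 < v_1 < v_2 < v_3 < v_4 < v_5 < v_6 < v_7 and write every simplex with vertices in increasing order. Then dim K = 2 and the simplices of K are:

  0-simplices (8): [v_0], [v_1], [v_2], [v_3], [v_4], [v_5], [v_6], [v_7]
  1-simplices (24): (24 of them)
  2-simplices (16): (16 of them)

so the chain groups are C_0 ≅ Z^8, C_1 ≅ Z^24, C_2 ≅ Z^16.

∂_1: C_1 → C_0 sends each edge [p,q] (with p < q) to q − p. For instance
  ∂[v_1,v_6] = [v_6] − [v_1].
The resulting 8×24 matrix has rank 7, and its Smith normal form has invariant factors (1,1,1,1,1,1,1).

∂_2: C_2 → C_1 acts by ∂[p,q,r] = [q,r] − [p,r] + [p,q]. For instance
  ∂[v_0,v_2,v_4] = [v_2,v_4] − [v_0,v_4] + [v_0,v_2],
  ∂[v_4,v_5,v_6] = [v_5,v_6] − [v_4,v_6] + [v_4,v_5].
The 24×16 boundary matrix has rank 15 and Smith normal form diag(1,1,1,1,1,1,1,1,1,1,1,1,1,1,1).

Reading off H_k = ker ∂_k / im ∂_{k+1}:

  H_0: rank C_0 − rank ∂_1 = 8 − 7 = 1, and the invariant factors of ∂_1 are all 1, so H_0 ≅ Z.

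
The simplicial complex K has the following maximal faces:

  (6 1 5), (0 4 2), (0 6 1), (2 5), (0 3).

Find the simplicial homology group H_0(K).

H_0 ≅ Z.

Fix the vertex order 0 < 1 < 2 < 3 < 4 < 5 < 6 and write every simplex with vertices in increasing order. Then dim K = 2 and the simplices of K are:

  0-simplices (7): [0], [1], [2], [3], [4], [5], [6]
  1-simplices (10): [0,1], [0,2], [0,3], [0,4], [0,6], [1,5], [1,6], [2,4], [2,5], [5,6]
  2-simplices (3): [0,1,6], [0,2,4], [1,5,6]

giving chain groups C_0 ≅ Z^7, C_1 ≅ Z^10, C_2 ≅ Z^3.

Boundary ∂_1: C_1 → C_0 is given by ∂[p,q] = [q] − [p]. For instance
  ∂[0,1] = [1] − [0].
This gives a 7×10 integer matrix of rank 6; reducing to Smith normal form yields diagonal entries (1,1,1,1,1,1).

The boundary map ∂_2: C_2 → C_1 sends each 2-simplex [p,q,r] to [q,r] − [p,r] + [p,q]. For instance
  ∂[0,2,4] = [2,4] − [0,4] + [0,2],
  ∂[1,5,6] = [5,6] − [1,6] + [1,5].
The 10×3 boundary matrix has rank 3 and Smith normal form diag(1,1,1).

From H_k ≅ ker(∂_k) / im(∂_{k+1}) we obtain:

  H_0: rank C_0 − rank ∂_1 = 7 − 6 = 1, and the invariant factors of ∂_1 are all 1, so H_0 = Z.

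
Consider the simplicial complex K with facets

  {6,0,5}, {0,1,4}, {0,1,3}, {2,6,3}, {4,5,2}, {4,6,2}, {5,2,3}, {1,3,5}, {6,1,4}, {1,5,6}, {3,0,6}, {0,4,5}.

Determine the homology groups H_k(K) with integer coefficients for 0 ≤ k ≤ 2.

Take the total order 0 < 1 < 2 < 3 < 4 < 5 < 6 on the vertex set. Then K (dimension 2) consists of the simplices:

  0-simplices (7): [0], [1], [2], [3], [4], [5], [6]
  1-simplices (18): [0,1], [0,3], [0,4], [0,5], [0,6], [1,3], [1,4], [1,5], [1,6], [2,3], [2,4], [2,5], [2,6], [3,5], [3,6], [4,5], [4,6], [5,6]
  2-simplices (12): [0,1,3], [0,1,4], [0,3,6], [0,4,5], [0,5,6], [1,3,5], [1,4,6], [1,5,6], [2,3,5], [2,3,6], [2,4,5], [2,4,6]

Hence C_0 ≅ Z^7, C_1 ≅ Z^18, C_2 ≅ Z^12.

∂_1: C_1 → C_0 sends each edge [p,q] (with p < q) to q − p. For instance
  ∂[3,5] = [5] − [3].
The resulting 7×18 matrix has rank 6, and its Smith normal form has invariant factors (1,1,1,1,1,1).

Boundary ∂_2: C_2 → C_1 acts by ∂[p,q,r] = [q,r] − [p,r] + [p,q]. For instance
  ∂[2,4,5] = [4,5] − [2,5] + [2,4],
  ∂[0,5,6] = [5,6] − [0,6] + [0,5].
This gives a 18×12 integer matrix of rank 12; reducing to Smith normal form yields diagonal entries (1,1,1,1,1,1,1,1,1,1,1,2).

From H_k ≅ ker(∂_k) / im(∂_{k+1}) we obtain:

  H_0: rank C_0 − rank ∂_1 = 7 − 6 = 1, and the invariant factors of ∂_1 are all 1, so H_0 = Z.
  H_1: rank ker ∂_1 − rank ∂_2 = (18 − 6) − 12 = 0, and ∂_2 has invariant factor 2 > 1, so H_1 = Z/2.
  H_2: rank ker ∂_2 − rank ∂_3 = (12 − 12) − 0 = 0, and there is no ∂_3, so H_2 = 0.

As a check, the Euler characteristic is 7 − 18 + 12 = 1, which agrees with 1 − 0 + 0 = 1.
(K is a triangulation of the real projective plane RP^2.)

H_0 = Z,  H_1 = Z/2,  H_2 = 0.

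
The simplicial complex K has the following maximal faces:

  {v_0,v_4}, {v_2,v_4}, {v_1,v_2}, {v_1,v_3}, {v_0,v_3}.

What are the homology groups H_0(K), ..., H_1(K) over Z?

H_0 ≅ Z,  H_1 ≅ Z.

K has 5 vertices, 5 edges.
rank ∂_0 = 0, rank ∂_1 = 4 ⇒ b_0 = 5 − 0 − 4 = 1; all invariant factors of ∂_1 are 1 so no torsion. So H_0 = Z.
rank ∂_1 = 4, rank ∂_2 = 0 ⇒ b_1 = 5 − 4 − 0 = 1. So H_1 = Z.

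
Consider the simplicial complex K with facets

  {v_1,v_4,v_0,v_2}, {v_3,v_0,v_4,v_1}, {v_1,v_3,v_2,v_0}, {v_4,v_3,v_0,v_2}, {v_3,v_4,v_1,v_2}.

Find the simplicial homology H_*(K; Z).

H_0 = Z,  H_1 = 0,  H_2 = 0,  H_3 = Z.

Fix the vertex order v_0 < v_1 < v_2 < v_3 < v_4 and write every simplex with vertices in increasing order. Then dim K = 3 and the simplices of K are:

  0-simplices (5): [v_0], [v_1], [v_2], [v_3], [v_4]
  1-simplices (10): [v_0,v_1], [v_0,v_2], [v_0,v_3], [v_0,v_4], [v_1,v_2], [v_1,v_3], [v_1,v_4], [v_2,v_3], [v_2,v_4], [v_3,v_4]
  2-simplices (10): [v_0,v_1,v_2], [v_0,v_1,v_3], [v_0,v_1,v_4], [v_0,v_2,v_3], [v_0,v_2,v_4], [v_0,v_3,v_4], [v_1,v_2,v_3], [v_1,v_2,v_4], [v_1,v_3,v_4], [v_2,v_3,v_4]
  3-simplices (5): [v_0,v_1,v_2,v_3], [v_0,v_1,v_2,v_4], [v_0,v_1,v_3,v_4], [v_0,v_2,v_3,v_4], [v_1,v_2,v_3,v_4]

giving chain groups C_0 ≅ Z^5, C_1 ≅ Z^10, C_2 ≅ Z^10, C_3 ≅ Z^5.

∂_1: C_1 → C_0 is given by ∂[p,q] = [q] − [p]. For instance
  ∂[v_1,v_3] = [v_3] − [v_1].
This gives a 5×10 integer matrix of rank 4; reducing to Smith normal form yields diagonal entries (1,1,1,1).

∂_2: C_2 → C_1 sends each 2-simplex [p,q,r] to [q,r] − [p,r] + [p,q]. For instance
  ∂[v_0,v_1,v_4] = [v_1,v_4] − [v_0,v_4] + [v_0,v_1],
  ∂[v_0,v_1,v_3] = [v_1,v_3] − [v_0,v_3] + [v_0,v_1].
This gives a 10×10 integer matrix of rank 6; reducing to Smith normal form yields diagonal entries (1,1,1,1,1,1).

Boundary ∂_3: C_3 → C_2 sends each 3-simplex σ to the alternating sum Σ_i (−1)^i (σ with its i-th vertex removed). For instance
  ∂[v_1,v_2,v_3,v_4] = [v_2,v_3,v_4] − [v_1,v_3,v_4] + [v_1,v_2,v_4] − [v_1,v_2,v_3],
  ∂[v_0,v_1,v_2,v_4] = [v_1,v_2,v_4] − [v_0,v_2,v_4] + [v_0,v_1,v_4] − [v_0,v_1,v_2].
The 10×5 boundary matrix has rank 4 and Smith normal form diag(1,1,1,1).

From H_k ≅ ker(∂_k) / im(∂_{k+1}) we obtain:

  H_0: rank C_0 − rank ∂_1 = 5 − 4 = 1, and the invariant factors of ∂_1 are all 1, so H_0 = Z.
  H_1: rank ker ∂_1 − rank ∂_2 = (10 − 4) − 6 = 0, and the invariant factors of ∂_2 are all 1, so H_1 = 0.
  H_2: rank ker ∂_2 − rank ∂_3 = (10 − 6) − 4 = 0, and the invariant factors of ∂_3 are all 1, so H_2 = 0.
  H_3: rank ker ∂_3 − rank ∂_4 = (5 − 4) − 0 = 1, and there is no ∂_4, so H_3 = Z.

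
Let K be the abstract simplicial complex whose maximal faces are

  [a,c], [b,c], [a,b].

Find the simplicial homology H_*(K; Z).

Fix the vertex order a < b < c and write every simplex with vertices in increasing order. Then dim K = 1 and the simplices of K are:

  0-simplices (3): a, b, c
  1-simplices (3): ab, ac, bc

giving chain groups C_0 ≅ Z^3, C_1 ≅ Z^3.

∂_1: C_1 → C_0 is given by ∂[p,q] = [q] − [p]. For instance
  ∂ab = b − a.
This gives a 3×3 integer matrix of rank 2; reducing to Smith normal form yields diagonal entries (1,1).

From H_k ≅ ker(∂_k) / im(∂_{k+1}) we obtain:

  H_0: rank C_0 − rank ∂_1 = 3 − 2 = 1, and the invariant factors of ∂_1 are all 1, so H_0 = Z.
  H_1: rank ker ∂_1 − rank ∂_2 = (3 − 2) − 0 = 1, and there is no ∂_2, so H_1 = Z.

H_0 ≅ Z,  H_1 ≅ Z.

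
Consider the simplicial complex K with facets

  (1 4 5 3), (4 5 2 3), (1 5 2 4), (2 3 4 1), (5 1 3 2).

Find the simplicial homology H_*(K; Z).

K has 5 vertices, 10 edges, 10 triangles, 5 3-simplices.
rank ∂_0 = 0, rank ∂_1 = 4 ⇒ b_0 = 5 − 0 − 4 = 1; all invariant factors of ∂_1 are 1 so no torsion. So H_0 ≅ Z.
rank ∂_1 = 4, rank ∂_2 = 6 ⇒ b_1 = 10 − 4 − 6 = 0; all invariant factors of ∂_2 are 1 so no torsion. So H_1 ≅ 0.
rank ∂_2 = 6, rank ∂_3 = 4 ⇒ b_2 = 10 − 6 − 4 = 0; all invariant factors of ∂_3 are 1 so no torsion. So H_2 ≅ 0.
rank ∂_3 = 4, rank ∂_4 = 0 ⇒ b_3 = 5 − 4 − 0 = 1. So H_3 ≅ Z.

H_0 ≅ Z,  H_1 = 0,  H_2 = 0,  H_3 ≅ Z.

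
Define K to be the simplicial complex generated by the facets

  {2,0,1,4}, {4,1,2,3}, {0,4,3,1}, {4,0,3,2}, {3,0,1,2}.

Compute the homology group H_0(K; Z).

Fix the vertex order 0 < 1 < 2 < 3 < 4 and write every simplex with vertices in increasing order. Then dim K = 3 and the simplices of K are:

  0-simplices (5): [0], [1], [2], [3], [4]
  1-simplices (10): [0,1], [0,2], [0,3], [0,4], [1,2], [1,3], [1,4], [2,3], [2,4], [3,4]
  2-simplices (10): [0,1,2], [0,1,3], [0,1,4], [0,2,3], [0,2,4], [0,3,4], [1,2,3], [1,2,4], [1,3,4], [2,3,4]
  3-simplices (5): [0,1,2,3], [0,1,2,4], [0,1,3,4], [0,2,3,4], [1,2,3,4]

giving chain groups C_0 ≅ Z^5, C_1 ≅ Z^10, C_2 ≅ Z^10, C_3 ≅ Z^5.

Boundary ∂_1: C_1 → C_0 is given by ∂[p,q] = [q] − [p]. For instance
  ∂[3,4] = [4] − [3].
This gives a 5×10 integer matrix of rank 4; reducing to Smith normal form yields diagonal entries (1,1,1,1).

∂_2: C_2 → C_1 acts by ∂[p,q,r] = [q,r] − [p,r] + [p,q]. For instance
  ∂[2,3,4] = [3,4] − [2,4] + [2,3],
  ∂[0,2,4] = [2,4] − [0,4] + [0,2].
As a 10×10 matrix over Z this has rank 6, with invariant factors (1,1,1,1,1,1).

Boundary ∂_3: C_3 → C_2 sends each 3-simplex σ to the alternating sum Σ_i (−1)^i (σ with its i-th vertex removed). For instance
  ∂[0,1,2,3] = [1,2,3] − [0,2,3] + [0,1,3] − [0,1,2],
  ∂[0,1,3,4] = [1,3,4] − [0,3,4] + [0,1,4] − [0,1,3].
The 10×5 boundary matrix has rank 4 and Smith normal form diag(1,1,1,1).

Now H_k = ker ∂_k / im ∂_{k+1}, so:

  H_0: rank C_0 − rank ∂_1 = 5 − 4 = 1, and the invariant factors of ∂_1 are all 1, so H_0 = Z.

(K is a triangulation of the 3-sphere S^3.)

H_0 = Z.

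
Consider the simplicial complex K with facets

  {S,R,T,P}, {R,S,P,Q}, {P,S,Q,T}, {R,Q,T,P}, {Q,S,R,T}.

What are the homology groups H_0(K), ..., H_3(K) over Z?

K has 5 vertices, 10 edges, 10 triangles, 5 3-simplices.
rank ∂_0 = 0, rank ∂_1 = 4 ⇒ b_0 = 5 − 0 − 4 = 1; all invariant factors of ∂_1 are 1 so no torsion. So H_0 = Z.
rank ∂_1 = 4, rank ∂_2 = 6 ⇒ b_1 = 10 − 4 − 6 = 0; all invariant factors of ∂_2 are 1 so no torsion. So H_1 = 0.
rank ∂_2 = 6, rank ∂_3 = 4 ⇒ b_2 = 10 − 6 − 4 = 0; all invariant factors of ∂_3 are 1 so no torsion. So H_2 = 0.
rank ∂_3 = 4, rank ∂_4 = 0 ⇒ b_3 = 5 − 4 − 0 = 1. So H_3 = Z.

H_0 = Z,  H_1 = 0,  H_2 = 0,  H_3 = Z.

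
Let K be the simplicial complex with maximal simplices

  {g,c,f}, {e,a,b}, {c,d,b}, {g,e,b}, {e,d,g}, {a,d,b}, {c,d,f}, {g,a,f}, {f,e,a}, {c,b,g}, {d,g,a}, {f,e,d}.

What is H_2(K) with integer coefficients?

H_2 ≅ 0.

We work with the vertex ordering a < b < c < d < e < f < g. The simplices of K, each written with vertices in increasing order, are:

  0-simplices (7): a, b, c, d, e, f, g
  1-simplices (18): ab, ad, ae, af, ag, bc, bd, be, bg, cd, cf, cg, de, df, dg, ef, eg, fg
  2-simplices (12): abd, abe, adg, aef, afg, bcd, bcg, beg, cdf, cfg, def, deg

so the chain groups are C_0 ≅ Z^7, C_1 ≅ Z^18, C_2 ≅ Z^12.

Boundary ∂_1: C_1 → C_0 maps an edge to its endpoints' difference, ∂[p,q] = q − p. For instance
  ∂ab = b − a.
This gives a 7×18 integer matrix of rank 6; reducing to Smith normal form yields diagonal entries (1,1,1,1,1,1).

Boundary ∂_2: C_2 → C_1 sends each 2-simplex [p,q,r] to [q,r] − [p,r] + [p,q]. For instance
  ∂aef = ef − af + ae,
  ∂abe = be − ae + ab.
The resulting 18×12 matrix has rank 12, and its Smith normal form has invariant factors (1,1,1,1,1,1,1,1,1,1,1,2).

Now H_k = ker ∂_k / im ∂_{k+1}, so:

  H_2: rank ker ∂_2 − rank ∂_3 = (12 − 12) − 0 = 0, and there is no ∂_3, so H_2 = 0.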